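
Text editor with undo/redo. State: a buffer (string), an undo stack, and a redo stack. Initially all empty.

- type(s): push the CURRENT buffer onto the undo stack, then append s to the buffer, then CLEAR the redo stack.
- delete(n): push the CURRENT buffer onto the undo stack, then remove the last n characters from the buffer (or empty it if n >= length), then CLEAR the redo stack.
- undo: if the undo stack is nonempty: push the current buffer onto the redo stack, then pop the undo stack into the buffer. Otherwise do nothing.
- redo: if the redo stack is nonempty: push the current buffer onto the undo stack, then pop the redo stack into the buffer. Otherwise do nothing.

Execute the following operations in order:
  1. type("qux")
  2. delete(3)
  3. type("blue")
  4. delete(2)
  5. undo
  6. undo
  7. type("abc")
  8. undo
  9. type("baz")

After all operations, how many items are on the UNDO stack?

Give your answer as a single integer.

After op 1 (type): buf='qux' undo_depth=1 redo_depth=0
After op 2 (delete): buf='(empty)' undo_depth=2 redo_depth=0
After op 3 (type): buf='blue' undo_depth=3 redo_depth=0
After op 4 (delete): buf='bl' undo_depth=4 redo_depth=0
After op 5 (undo): buf='blue' undo_depth=3 redo_depth=1
After op 6 (undo): buf='(empty)' undo_depth=2 redo_depth=2
After op 7 (type): buf='abc' undo_depth=3 redo_depth=0
After op 8 (undo): buf='(empty)' undo_depth=2 redo_depth=1
After op 9 (type): buf='baz' undo_depth=3 redo_depth=0

Answer: 3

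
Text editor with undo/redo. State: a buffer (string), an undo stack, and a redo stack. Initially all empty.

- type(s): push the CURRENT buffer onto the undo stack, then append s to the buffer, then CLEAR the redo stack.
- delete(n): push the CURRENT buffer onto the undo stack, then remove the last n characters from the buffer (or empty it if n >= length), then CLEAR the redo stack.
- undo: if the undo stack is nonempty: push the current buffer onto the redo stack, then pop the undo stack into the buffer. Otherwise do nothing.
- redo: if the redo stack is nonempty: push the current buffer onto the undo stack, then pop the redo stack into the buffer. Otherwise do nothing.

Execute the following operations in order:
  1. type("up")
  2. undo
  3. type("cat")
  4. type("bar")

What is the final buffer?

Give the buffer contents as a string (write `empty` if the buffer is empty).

After op 1 (type): buf='up' undo_depth=1 redo_depth=0
After op 2 (undo): buf='(empty)' undo_depth=0 redo_depth=1
After op 3 (type): buf='cat' undo_depth=1 redo_depth=0
After op 4 (type): buf='catbar' undo_depth=2 redo_depth=0

Answer: catbar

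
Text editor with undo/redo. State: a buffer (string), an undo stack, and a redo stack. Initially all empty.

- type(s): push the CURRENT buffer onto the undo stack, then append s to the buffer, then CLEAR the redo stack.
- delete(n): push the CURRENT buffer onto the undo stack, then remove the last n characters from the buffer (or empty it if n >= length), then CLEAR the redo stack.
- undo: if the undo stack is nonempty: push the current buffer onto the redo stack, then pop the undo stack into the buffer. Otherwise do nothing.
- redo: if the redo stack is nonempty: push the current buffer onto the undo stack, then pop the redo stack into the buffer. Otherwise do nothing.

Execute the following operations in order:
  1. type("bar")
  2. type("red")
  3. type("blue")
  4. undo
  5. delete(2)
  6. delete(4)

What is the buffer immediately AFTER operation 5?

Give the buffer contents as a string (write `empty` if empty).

After op 1 (type): buf='bar' undo_depth=1 redo_depth=0
After op 2 (type): buf='barred' undo_depth=2 redo_depth=0
After op 3 (type): buf='barredblue' undo_depth=3 redo_depth=0
After op 4 (undo): buf='barred' undo_depth=2 redo_depth=1
After op 5 (delete): buf='barr' undo_depth=3 redo_depth=0

Answer: barr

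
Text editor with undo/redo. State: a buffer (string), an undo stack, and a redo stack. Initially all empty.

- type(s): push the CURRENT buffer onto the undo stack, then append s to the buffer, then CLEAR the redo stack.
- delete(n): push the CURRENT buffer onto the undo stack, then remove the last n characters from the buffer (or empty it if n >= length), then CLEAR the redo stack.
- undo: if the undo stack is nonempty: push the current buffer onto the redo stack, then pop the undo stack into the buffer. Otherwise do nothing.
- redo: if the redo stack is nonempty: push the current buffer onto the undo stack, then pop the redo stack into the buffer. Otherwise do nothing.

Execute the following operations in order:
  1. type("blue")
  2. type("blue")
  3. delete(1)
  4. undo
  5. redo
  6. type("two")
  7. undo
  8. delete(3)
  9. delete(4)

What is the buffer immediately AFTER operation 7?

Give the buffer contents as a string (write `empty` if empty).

Answer: blueblu

Derivation:
After op 1 (type): buf='blue' undo_depth=1 redo_depth=0
After op 2 (type): buf='blueblue' undo_depth=2 redo_depth=0
After op 3 (delete): buf='blueblu' undo_depth=3 redo_depth=0
After op 4 (undo): buf='blueblue' undo_depth=2 redo_depth=1
After op 5 (redo): buf='blueblu' undo_depth=3 redo_depth=0
After op 6 (type): buf='blueblutwo' undo_depth=4 redo_depth=0
After op 7 (undo): buf='blueblu' undo_depth=3 redo_depth=1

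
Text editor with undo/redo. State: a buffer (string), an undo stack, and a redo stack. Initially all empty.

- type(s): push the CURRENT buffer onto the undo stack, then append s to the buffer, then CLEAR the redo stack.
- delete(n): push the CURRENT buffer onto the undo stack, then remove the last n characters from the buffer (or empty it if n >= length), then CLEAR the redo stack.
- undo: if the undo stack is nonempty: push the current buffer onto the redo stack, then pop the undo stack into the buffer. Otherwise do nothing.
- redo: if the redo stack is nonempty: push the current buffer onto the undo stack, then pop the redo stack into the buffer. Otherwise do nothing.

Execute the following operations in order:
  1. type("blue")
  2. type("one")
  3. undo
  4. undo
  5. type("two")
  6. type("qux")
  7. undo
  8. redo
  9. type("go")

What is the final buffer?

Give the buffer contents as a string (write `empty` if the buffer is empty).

After op 1 (type): buf='blue' undo_depth=1 redo_depth=0
After op 2 (type): buf='blueone' undo_depth=2 redo_depth=0
After op 3 (undo): buf='blue' undo_depth=1 redo_depth=1
After op 4 (undo): buf='(empty)' undo_depth=0 redo_depth=2
After op 5 (type): buf='two' undo_depth=1 redo_depth=0
After op 6 (type): buf='twoqux' undo_depth=2 redo_depth=0
After op 7 (undo): buf='two' undo_depth=1 redo_depth=1
After op 8 (redo): buf='twoqux' undo_depth=2 redo_depth=0
After op 9 (type): buf='twoquxgo' undo_depth=3 redo_depth=0

Answer: twoquxgo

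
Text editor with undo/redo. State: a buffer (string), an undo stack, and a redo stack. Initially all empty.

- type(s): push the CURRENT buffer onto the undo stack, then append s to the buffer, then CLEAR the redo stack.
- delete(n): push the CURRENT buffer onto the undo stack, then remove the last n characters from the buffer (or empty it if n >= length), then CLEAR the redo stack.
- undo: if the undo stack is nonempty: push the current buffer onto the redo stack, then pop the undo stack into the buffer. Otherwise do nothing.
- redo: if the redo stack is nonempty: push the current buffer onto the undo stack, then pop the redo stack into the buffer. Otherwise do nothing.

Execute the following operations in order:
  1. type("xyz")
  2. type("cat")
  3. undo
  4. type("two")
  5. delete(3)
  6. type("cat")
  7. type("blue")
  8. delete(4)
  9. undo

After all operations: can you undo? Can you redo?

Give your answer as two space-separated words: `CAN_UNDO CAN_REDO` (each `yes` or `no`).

After op 1 (type): buf='xyz' undo_depth=1 redo_depth=0
After op 2 (type): buf='xyzcat' undo_depth=2 redo_depth=0
After op 3 (undo): buf='xyz' undo_depth=1 redo_depth=1
After op 4 (type): buf='xyztwo' undo_depth=2 redo_depth=0
After op 5 (delete): buf='xyz' undo_depth=3 redo_depth=0
After op 6 (type): buf='xyzcat' undo_depth=4 redo_depth=0
After op 7 (type): buf='xyzcatblue' undo_depth=5 redo_depth=0
After op 8 (delete): buf='xyzcat' undo_depth=6 redo_depth=0
After op 9 (undo): buf='xyzcatblue' undo_depth=5 redo_depth=1

Answer: yes yes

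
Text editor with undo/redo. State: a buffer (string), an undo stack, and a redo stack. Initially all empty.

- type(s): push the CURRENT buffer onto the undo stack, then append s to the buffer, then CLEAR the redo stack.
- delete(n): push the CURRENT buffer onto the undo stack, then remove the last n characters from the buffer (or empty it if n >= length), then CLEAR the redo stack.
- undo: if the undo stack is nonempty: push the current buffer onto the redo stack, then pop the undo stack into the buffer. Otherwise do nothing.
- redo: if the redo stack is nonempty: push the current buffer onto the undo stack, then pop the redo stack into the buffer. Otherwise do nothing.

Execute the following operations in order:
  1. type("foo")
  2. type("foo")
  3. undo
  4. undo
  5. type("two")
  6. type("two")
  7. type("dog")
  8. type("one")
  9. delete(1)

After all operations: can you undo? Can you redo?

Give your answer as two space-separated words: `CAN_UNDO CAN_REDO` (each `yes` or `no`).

After op 1 (type): buf='foo' undo_depth=1 redo_depth=0
After op 2 (type): buf='foofoo' undo_depth=2 redo_depth=0
After op 3 (undo): buf='foo' undo_depth=1 redo_depth=1
After op 4 (undo): buf='(empty)' undo_depth=0 redo_depth=2
After op 5 (type): buf='two' undo_depth=1 redo_depth=0
After op 6 (type): buf='twotwo' undo_depth=2 redo_depth=0
After op 7 (type): buf='twotwodog' undo_depth=3 redo_depth=0
After op 8 (type): buf='twotwodogone' undo_depth=4 redo_depth=0
After op 9 (delete): buf='twotwodogon' undo_depth=5 redo_depth=0

Answer: yes no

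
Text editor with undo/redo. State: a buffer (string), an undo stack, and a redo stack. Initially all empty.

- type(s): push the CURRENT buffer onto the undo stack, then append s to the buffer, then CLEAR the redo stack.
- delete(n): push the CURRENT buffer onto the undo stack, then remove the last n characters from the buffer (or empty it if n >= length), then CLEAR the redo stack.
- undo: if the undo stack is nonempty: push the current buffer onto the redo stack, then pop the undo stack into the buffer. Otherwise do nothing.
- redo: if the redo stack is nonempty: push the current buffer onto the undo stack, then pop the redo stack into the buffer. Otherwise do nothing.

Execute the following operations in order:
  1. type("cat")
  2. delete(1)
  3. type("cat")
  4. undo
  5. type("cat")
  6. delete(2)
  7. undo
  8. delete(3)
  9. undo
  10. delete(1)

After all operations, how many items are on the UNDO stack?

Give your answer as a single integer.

After op 1 (type): buf='cat' undo_depth=1 redo_depth=0
After op 2 (delete): buf='ca' undo_depth=2 redo_depth=0
After op 3 (type): buf='cacat' undo_depth=3 redo_depth=0
After op 4 (undo): buf='ca' undo_depth=2 redo_depth=1
After op 5 (type): buf='cacat' undo_depth=3 redo_depth=0
After op 6 (delete): buf='cac' undo_depth=4 redo_depth=0
After op 7 (undo): buf='cacat' undo_depth=3 redo_depth=1
After op 8 (delete): buf='ca' undo_depth=4 redo_depth=0
After op 9 (undo): buf='cacat' undo_depth=3 redo_depth=1
After op 10 (delete): buf='caca' undo_depth=4 redo_depth=0

Answer: 4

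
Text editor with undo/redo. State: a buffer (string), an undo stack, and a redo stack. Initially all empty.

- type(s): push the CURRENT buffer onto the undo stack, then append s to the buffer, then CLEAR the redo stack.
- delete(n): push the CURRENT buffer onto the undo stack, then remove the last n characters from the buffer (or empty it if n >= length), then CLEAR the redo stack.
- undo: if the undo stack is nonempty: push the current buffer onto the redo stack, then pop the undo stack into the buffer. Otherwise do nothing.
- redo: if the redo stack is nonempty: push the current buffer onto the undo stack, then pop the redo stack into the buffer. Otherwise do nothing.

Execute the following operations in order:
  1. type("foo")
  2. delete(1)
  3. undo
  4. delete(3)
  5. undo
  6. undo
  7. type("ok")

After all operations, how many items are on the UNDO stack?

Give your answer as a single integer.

Answer: 1

Derivation:
After op 1 (type): buf='foo' undo_depth=1 redo_depth=0
After op 2 (delete): buf='fo' undo_depth=2 redo_depth=0
After op 3 (undo): buf='foo' undo_depth=1 redo_depth=1
After op 4 (delete): buf='(empty)' undo_depth=2 redo_depth=0
After op 5 (undo): buf='foo' undo_depth=1 redo_depth=1
After op 6 (undo): buf='(empty)' undo_depth=0 redo_depth=2
After op 7 (type): buf='ok' undo_depth=1 redo_depth=0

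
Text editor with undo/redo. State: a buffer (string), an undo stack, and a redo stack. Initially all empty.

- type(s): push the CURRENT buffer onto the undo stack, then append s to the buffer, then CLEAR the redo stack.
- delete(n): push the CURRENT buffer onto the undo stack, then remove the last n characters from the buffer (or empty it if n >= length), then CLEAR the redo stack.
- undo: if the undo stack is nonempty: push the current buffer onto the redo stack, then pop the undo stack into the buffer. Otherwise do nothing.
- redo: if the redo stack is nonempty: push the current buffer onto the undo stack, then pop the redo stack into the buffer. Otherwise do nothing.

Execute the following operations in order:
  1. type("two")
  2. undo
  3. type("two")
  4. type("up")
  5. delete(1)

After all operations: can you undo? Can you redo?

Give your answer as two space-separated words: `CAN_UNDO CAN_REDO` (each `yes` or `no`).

Answer: yes no

Derivation:
After op 1 (type): buf='two' undo_depth=1 redo_depth=0
After op 2 (undo): buf='(empty)' undo_depth=0 redo_depth=1
After op 3 (type): buf='two' undo_depth=1 redo_depth=0
After op 4 (type): buf='twoup' undo_depth=2 redo_depth=0
After op 5 (delete): buf='twou' undo_depth=3 redo_depth=0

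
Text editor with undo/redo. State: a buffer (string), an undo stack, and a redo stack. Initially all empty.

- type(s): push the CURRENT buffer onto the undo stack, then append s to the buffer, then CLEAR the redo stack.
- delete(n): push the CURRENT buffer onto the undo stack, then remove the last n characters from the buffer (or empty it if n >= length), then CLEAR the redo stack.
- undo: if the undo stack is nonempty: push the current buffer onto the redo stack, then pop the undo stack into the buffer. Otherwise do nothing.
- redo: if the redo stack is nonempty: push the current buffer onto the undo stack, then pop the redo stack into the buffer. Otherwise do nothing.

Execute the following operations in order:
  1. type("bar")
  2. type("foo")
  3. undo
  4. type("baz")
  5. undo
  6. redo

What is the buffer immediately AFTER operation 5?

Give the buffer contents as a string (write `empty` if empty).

Answer: bar

Derivation:
After op 1 (type): buf='bar' undo_depth=1 redo_depth=0
After op 2 (type): buf='barfoo' undo_depth=2 redo_depth=0
After op 3 (undo): buf='bar' undo_depth=1 redo_depth=1
After op 4 (type): buf='barbaz' undo_depth=2 redo_depth=0
After op 5 (undo): buf='bar' undo_depth=1 redo_depth=1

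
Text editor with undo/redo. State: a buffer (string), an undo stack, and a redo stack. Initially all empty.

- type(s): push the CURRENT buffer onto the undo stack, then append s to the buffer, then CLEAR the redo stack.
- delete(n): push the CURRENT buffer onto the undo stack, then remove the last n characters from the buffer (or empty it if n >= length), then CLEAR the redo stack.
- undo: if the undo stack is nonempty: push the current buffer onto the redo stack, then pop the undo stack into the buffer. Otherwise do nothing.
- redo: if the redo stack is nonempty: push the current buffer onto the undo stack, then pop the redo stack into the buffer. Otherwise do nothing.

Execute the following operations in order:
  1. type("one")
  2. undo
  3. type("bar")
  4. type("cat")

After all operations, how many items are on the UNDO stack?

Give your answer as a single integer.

Answer: 2

Derivation:
After op 1 (type): buf='one' undo_depth=1 redo_depth=0
After op 2 (undo): buf='(empty)' undo_depth=0 redo_depth=1
After op 3 (type): buf='bar' undo_depth=1 redo_depth=0
After op 4 (type): buf='barcat' undo_depth=2 redo_depth=0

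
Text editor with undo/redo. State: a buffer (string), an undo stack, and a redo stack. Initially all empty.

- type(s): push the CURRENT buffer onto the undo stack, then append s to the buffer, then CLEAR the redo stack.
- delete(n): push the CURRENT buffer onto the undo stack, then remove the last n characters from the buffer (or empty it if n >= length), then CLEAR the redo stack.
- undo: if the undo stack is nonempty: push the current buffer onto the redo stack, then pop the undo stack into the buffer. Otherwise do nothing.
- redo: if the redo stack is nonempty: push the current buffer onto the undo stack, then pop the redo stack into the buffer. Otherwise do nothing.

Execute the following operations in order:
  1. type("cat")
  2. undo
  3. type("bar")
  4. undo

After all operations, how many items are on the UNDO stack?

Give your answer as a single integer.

Answer: 0

Derivation:
After op 1 (type): buf='cat' undo_depth=1 redo_depth=0
After op 2 (undo): buf='(empty)' undo_depth=0 redo_depth=1
After op 3 (type): buf='bar' undo_depth=1 redo_depth=0
After op 4 (undo): buf='(empty)' undo_depth=0 redo_depth=1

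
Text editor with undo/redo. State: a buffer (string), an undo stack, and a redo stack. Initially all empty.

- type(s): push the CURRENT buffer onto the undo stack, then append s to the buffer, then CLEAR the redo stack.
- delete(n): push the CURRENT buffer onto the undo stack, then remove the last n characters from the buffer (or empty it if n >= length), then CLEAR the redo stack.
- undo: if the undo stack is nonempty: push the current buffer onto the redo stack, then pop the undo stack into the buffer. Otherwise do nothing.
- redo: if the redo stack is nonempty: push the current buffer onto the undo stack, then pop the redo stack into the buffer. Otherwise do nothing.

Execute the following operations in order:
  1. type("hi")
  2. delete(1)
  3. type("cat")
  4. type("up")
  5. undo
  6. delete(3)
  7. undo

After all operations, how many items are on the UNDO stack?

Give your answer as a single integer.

After op 1 (type): buf='hi' undo_depth=1 redo_depth=0
After op 2 (delete): buf='h' undo_depth=2 redo_depth=0
After op 3 (type): buf='hcat' undo_depth=3 redo_depth=0
After op 4 (type): buf='hcatup' undo_depth=4 redo_depth=0
After op 5 (undo): buf='hcat' undo_depth=3 redo_depth=1
After op 6 (delete): buf='h' undo_depth=4 redo_depth=0
After op 7 (undo): buf='hcat' undo_depth=3 redo_depth=1

Answer: 3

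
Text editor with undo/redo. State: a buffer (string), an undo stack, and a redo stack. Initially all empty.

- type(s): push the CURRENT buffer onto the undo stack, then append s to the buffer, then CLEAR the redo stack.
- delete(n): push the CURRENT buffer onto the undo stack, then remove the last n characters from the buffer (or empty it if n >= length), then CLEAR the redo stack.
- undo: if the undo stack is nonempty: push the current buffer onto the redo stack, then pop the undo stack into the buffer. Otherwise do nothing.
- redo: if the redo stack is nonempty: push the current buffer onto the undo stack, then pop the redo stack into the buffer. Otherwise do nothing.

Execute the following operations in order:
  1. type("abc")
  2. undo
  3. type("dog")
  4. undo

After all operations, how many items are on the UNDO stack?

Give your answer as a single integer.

Answer: 0

Derivation:
After op 1 (type): buf='abc' undo_depth=1 redo_depth=0
After op 2 (undo): buf='(empty)' undo_depth=0 redo_depth=1
After op 3 (type): buf='dog' undo_depth=1 redo_depth=0
After op 4 (undo): buf='(empty)' undo_depth=0 redo_depth=1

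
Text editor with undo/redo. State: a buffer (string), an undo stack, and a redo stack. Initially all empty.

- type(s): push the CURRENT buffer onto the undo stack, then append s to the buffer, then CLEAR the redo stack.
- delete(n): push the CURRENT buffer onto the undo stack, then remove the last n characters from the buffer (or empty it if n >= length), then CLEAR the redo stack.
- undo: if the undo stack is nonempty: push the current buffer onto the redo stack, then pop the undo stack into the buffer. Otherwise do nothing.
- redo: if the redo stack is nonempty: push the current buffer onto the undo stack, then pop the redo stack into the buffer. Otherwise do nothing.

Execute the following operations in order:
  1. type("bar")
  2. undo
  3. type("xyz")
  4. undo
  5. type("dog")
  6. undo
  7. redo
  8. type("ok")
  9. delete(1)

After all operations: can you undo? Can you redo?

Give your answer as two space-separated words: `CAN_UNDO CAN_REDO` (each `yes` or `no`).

Answer: yes no

Derivation:
After op 1 (type): buf='bar' undo_depth=1 redo_depth=0
After op 2 (undo): buf='(empty)' undo_depth=0 redo_depth=1
After op 3 (type): buf='xyz' undo_depth=1 redo_depth=0
After op 4 (undo): buf='(empty)' undo_depth=0 redo_depth=1
After op 5 (type): buf='dog' undo_depth=1 redo_depth=0
After op 6 (undo): buf='(empty)' undo_depth=0 redo_depth=1
After op 7 (redo): buf='dog' undo_depth=1 redo_depth=0
After op 8 (type): buf='dogok' undo_depth=2 redo_depth=0
After op 9 (delete): buf='dogo' undo_depth=3 redo_depth=0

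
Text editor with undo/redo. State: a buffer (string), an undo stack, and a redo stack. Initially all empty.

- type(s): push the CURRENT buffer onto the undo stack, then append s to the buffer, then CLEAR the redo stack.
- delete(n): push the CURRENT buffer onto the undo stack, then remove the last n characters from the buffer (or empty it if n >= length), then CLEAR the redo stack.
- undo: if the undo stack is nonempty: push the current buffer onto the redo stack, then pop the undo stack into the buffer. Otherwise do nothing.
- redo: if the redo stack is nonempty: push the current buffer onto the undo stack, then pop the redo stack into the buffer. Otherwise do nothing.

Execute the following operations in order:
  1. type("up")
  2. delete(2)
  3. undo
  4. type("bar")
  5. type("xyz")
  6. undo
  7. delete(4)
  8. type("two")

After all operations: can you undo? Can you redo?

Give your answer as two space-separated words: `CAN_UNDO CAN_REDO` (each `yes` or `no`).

After op 1 (type): buf='up' undo_depth=1 redo_depth=0
After op 2 (delete): buf='(empty)' undo_depth=2 redo_depth=0
After op 3 (undo): buf='up' undo_depth=1 redo_depth=1
After op 4 (type): buf='upbar' undo_depth=2 redo_depth=0
After op 5 (type): buf='upbarxyz' undo_depth=3 redo_depth=0
After op 6 (undo): buf='upbar' undo_depth=2 redo_depth=1
After op 7 (delete): buf='u' undo_depth=3 redo_depth=0
After op 8 (type): buf='utwo' undo_depth=4 redo_depth=0

Answer: yes no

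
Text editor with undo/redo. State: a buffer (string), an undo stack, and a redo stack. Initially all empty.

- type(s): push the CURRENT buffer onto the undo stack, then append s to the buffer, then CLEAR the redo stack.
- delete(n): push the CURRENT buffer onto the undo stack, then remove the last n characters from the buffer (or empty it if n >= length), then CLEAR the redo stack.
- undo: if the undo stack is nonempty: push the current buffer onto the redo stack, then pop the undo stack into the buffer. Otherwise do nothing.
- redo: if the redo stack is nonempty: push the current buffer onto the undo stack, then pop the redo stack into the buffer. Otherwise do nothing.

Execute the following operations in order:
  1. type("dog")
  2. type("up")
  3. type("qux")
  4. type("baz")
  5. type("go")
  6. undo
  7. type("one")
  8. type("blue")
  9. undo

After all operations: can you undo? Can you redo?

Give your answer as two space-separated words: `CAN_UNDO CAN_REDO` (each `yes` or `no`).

After op 1 (type): buf='dog' undo_depth=1 redo_depth=0
After op 2 (type): buf='dogup' undo_depth=2 redo_depth=0
After op 3 (type): buf='dogupqux' undo_depth=3 redo_depth=0
After op 4 (type): buf='dogupquxbaz' undo_depth=4 redo_depth=0
After op 5 (type): buf='dogupquxbazgo' undo_depth=5 redo_depth=0
After op 6 (undo): buf='dogupquxbaz' undo_depth=4 redo_depth=1
After op 7 (type): buf='dogupquxbazone' undo_depth=5 redo_depth=0
After op 8 (type): buf='dogupquxbazoneblue' undo_depth=6 redo_depth=0
After op 9 (undo): buf='dogupquxbazone' undo_depth=5 redo_depth=1

Answer: yes yes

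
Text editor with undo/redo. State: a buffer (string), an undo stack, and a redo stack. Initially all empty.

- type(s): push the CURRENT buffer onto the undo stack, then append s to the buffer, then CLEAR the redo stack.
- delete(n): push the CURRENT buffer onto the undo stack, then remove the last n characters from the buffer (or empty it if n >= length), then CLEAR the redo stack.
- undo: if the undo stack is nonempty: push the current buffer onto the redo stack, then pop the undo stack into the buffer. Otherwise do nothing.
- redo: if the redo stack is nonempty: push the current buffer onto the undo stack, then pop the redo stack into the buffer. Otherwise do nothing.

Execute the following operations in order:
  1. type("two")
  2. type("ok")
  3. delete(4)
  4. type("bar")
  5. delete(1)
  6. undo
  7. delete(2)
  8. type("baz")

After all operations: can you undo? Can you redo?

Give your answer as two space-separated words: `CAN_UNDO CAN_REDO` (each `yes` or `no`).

Answer: yes no

Derivation:
After op 1 (type): buf='two' undo_depth=1 redo_depth=0
After op 2 (type): buf='twook' undo_depth=2 redo_depth=0
After op 3 (delete): buf='t' undo_depth=3 redo_depth=0
After op 4 (type): buf='tbar' undo_depth=4 redo_depth=0
After op 5 (delete): buf='tba' undo_depth=5 redo_depth=0
After op 6 (undo): buf='tbar' undo_depth=4 redo_depth=1
After op 7 (delete): buf='tb' undo_depth=5 redo_depth=0
After op 8 (type): buf='tbbaz' undo_depth=6 redo_depth=0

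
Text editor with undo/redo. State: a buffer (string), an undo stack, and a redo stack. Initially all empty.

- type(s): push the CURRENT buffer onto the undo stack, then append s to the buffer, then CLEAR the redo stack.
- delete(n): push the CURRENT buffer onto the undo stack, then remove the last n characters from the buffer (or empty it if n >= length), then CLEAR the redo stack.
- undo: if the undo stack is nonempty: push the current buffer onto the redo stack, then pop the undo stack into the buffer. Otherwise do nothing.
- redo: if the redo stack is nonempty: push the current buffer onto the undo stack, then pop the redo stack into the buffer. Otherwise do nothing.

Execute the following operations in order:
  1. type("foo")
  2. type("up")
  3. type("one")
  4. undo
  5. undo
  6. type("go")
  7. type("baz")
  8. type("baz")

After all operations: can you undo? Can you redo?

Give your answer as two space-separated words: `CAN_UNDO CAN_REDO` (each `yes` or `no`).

Answer: yes no

Derivation:
After op 1 (type): buf='foo' undo_depth=1 redo_depth=0
After op 2 (type): buf='fooup' undo_depth=2 redo_depth=0
After op 3 (type): buf='fooupone' undo_depth=3 redo_depth=0
After op 4 (undo): buf='fooup' undo_depth=2 redo_depth=1
After op 5 (undo): buf='foo' undo_depth=1 redo_depth=2
After op 6 (type): buf='foogo' undo_depth=2 redo_depth=0
After op 7 (type): buf='foogobaz' undo_depth=3 redo_depth=0
After op 8 (type): buf='foogobazbaz' undo_depth=4 redo_depth=0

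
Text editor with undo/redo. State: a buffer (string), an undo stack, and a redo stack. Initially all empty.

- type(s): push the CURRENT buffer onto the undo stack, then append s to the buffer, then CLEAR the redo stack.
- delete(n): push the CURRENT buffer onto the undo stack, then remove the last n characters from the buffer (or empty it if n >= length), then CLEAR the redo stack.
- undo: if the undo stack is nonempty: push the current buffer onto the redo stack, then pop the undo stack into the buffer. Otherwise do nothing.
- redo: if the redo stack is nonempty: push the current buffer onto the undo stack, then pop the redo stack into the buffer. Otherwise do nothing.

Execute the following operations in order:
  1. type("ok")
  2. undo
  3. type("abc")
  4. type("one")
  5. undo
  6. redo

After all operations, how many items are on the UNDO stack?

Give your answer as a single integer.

Answer: 2

Derivation:
After op 1 (type): buf='ok' undo_depth=1 redo_depth=0
After op 2 (undo): buf='(empty)' undo_depth=0 redo_depth=1
After op 3 (type): buf='abc' undo_depth=1 redo_depth=0
After op 4 (type): buf='abcone' undo_depth=2 redo_depth=0
After op 5 (undo): buf='abc' undo_depth=1 redo_depth=1
After op 6 (redo): buf='abcone' undo_depth=2 redo_depth=0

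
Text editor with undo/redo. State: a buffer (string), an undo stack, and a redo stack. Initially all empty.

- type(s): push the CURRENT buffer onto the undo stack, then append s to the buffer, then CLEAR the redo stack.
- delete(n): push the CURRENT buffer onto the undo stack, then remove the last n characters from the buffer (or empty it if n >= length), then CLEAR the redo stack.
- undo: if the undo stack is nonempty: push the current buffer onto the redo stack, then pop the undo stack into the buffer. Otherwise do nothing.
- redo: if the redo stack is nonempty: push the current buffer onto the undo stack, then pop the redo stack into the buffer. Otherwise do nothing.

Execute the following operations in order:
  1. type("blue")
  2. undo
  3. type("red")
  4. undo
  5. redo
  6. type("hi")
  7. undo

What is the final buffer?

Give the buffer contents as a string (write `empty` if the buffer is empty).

After op 1 (type): buf='blue' undo_depth=1 redo_depth=0
After op 2 (undo): buf='(empty)' undo_depth=0 redo_depth=1
After op 3 (type): buf='red' undo_depth=1 redo_depth=0
After op 4 (undo): buf='(empty)' undo_depth=0 redo_depth=1
After op 5 (redo): buf='red' undo_depth=1 redo_depth=0
After op 6 (type): buf='redhi' undo_depth=2 redo_depth=0
After op 7 (undo): buf='red' undo_depth=1 redo_depth=1

Answer: red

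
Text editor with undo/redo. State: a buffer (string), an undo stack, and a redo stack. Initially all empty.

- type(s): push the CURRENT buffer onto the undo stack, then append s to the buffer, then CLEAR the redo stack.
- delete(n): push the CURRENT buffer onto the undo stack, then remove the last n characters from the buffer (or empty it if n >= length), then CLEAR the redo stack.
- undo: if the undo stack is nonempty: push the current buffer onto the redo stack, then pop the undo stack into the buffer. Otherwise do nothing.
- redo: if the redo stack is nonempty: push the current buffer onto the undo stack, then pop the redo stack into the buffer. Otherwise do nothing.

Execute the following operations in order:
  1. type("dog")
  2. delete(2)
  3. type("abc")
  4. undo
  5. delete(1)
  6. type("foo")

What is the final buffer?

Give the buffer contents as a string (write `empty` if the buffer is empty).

After op 1 (type): buf='dog' undo_depth=1 redo_depth=0
After op 2 (delete): buf='d' undo_depth=2 redo_depth=0
After op 3 (type): buf='dabc' undo_depth=3 redo_depth=0
After op 4 (undo): buf='d' undo_depth=2 redo_depth=1
After op 5 (delete): buf='(empty)' undo_depth=3 redo_depth=0
After op 6 (type): buf='foo' undo_depth=4 redo_depth=0

Answer: foo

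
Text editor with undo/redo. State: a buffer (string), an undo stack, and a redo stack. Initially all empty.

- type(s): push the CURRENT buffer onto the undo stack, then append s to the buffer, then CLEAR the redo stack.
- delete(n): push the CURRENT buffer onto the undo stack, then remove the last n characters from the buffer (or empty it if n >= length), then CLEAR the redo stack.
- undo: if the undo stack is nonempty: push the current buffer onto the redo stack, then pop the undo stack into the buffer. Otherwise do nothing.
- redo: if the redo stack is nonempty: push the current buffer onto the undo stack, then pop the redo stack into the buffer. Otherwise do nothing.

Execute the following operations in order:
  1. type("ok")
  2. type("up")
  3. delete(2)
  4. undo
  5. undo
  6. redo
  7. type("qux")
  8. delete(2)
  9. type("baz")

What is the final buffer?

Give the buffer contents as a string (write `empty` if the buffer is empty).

Answer: okupqbaz

Derivation:
After op 1 (type): buf='ok' undo_depth=1 redo_depth=0
After op 2 (type): buf='okup' undo_depth=2 redo_depth=0
After op 3 (delete): buf='ok' undo_depth=3 redo_depth=0
After op 4 (undo): buf='okup' undo_depth=2 redo_depth=1
After op 5 (undo): buf='ok' undo_depth=1 redo_depth=2
After op 6 (redo): buf='okup' undo_depth=2 redo_depth=1
After op 7 (type): buf='okupqux' undo_depth=3 redo_depth=0
After op 8 (delete): buf='okupq' undo_depth=4 redo_depth=0
After op 9 (type): buf='okupqbaz' undo_depth=5 redo_depth=0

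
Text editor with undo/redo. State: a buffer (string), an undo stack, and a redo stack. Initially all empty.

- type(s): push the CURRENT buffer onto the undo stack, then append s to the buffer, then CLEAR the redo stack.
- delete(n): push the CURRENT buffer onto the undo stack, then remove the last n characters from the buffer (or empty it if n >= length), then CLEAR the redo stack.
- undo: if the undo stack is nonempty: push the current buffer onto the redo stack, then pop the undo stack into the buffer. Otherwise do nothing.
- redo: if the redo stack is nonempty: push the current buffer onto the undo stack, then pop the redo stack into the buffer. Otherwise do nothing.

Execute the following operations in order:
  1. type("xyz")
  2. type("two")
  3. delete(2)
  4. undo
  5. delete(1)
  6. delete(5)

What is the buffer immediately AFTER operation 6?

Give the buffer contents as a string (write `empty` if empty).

Answer: empty

Derivation:
After op 1 (type): buf='xyz' undo_depth=1 redo_depth=0
After op 2 (type): buf='xyztwo' undo_depth=2 redo_depth=0
After op 3 (delete): buf='xyzt' undo_depth=3 redo_depth=0
After op 4 (undo): buf='xyztwo' undo_depth=2 redo_depth=1
After op 5 (delete): buf='xyztw' undo_depth=3 redo_depth=0
After op 6 (delete): buf='(empty)' undo_depth=4 redo_depth=0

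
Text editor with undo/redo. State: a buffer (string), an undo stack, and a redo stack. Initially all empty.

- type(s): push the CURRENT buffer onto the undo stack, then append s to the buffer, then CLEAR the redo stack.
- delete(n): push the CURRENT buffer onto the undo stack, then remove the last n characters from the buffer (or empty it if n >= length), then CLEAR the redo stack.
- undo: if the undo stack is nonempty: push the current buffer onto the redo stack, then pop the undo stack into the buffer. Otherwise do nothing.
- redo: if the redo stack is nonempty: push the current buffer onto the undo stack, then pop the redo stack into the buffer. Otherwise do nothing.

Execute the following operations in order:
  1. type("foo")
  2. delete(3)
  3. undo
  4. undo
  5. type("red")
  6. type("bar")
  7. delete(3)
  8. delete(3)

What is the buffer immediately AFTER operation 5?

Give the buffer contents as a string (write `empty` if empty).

Answer: red

Derivation:
After op 1 (type): buf='foo' undo_depth=1 redo_depth=0
After op 2 (delete): buf='(empty)' undo_depth=2 redo_depth=0
After op 3 (undo): buf='foo' undo_depth=1 redo_depth=1
After op 4 (undo): buf='(empty)' undo_depth=0 redo_depth=2
After op 5 (type): buf='red' undo_depth=1 redo_depth=0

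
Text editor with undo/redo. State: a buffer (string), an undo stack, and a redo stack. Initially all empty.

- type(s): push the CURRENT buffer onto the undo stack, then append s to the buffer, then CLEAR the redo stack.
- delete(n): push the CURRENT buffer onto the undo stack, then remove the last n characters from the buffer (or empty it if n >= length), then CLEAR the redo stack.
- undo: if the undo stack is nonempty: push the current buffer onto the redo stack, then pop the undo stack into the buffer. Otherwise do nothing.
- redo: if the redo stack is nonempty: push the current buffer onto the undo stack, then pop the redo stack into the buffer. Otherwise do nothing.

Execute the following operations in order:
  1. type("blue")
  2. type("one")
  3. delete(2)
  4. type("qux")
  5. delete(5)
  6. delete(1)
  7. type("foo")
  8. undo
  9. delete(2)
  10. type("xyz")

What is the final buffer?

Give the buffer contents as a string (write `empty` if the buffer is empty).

After op 1 (type): buf='blue' undo_depth=1 redo_depth=0
After op 2 (type): buf='blueone' undo_depth=2 redo_depth=0
After op 3 (delete): buf='blueo' undo_depth=3 redo_depth=0
After op 4 (type): buf='blueoqux' undo_depth=4 redo_depth=0
After op 5 (delete): buf='blu' undo_depth=5 redo_depth=0
After op 6 (delete): buf='bl' undo_depth=6 redo_depth=0
After op 7 (type): buf='blfoo' undo_depth=7 redo_depth=0
After op 8 (undo): buf='bl' undo_depth=6 redo_depth=1
After op 9 (delete): buf='(empty)' undo_depth=7 redo_depth=0
After op 10 (type): buf='xyz' undo_depth=8 redo_depth=0

Answer: xyz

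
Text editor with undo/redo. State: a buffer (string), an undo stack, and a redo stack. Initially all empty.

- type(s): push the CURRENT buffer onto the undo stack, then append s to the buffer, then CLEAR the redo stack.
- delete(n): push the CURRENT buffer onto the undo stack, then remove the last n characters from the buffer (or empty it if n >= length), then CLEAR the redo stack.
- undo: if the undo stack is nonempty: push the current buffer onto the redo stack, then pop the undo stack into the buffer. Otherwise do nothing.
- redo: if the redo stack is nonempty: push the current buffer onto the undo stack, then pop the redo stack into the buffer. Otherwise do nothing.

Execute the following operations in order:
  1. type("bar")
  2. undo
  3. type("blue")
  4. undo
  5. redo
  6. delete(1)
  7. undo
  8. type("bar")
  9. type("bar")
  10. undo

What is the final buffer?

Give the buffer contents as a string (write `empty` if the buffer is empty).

After op 1 (type): buf='bar' undo_depth=1 redo_depth=0
After op 2 (undo): buf='(empty)' undo_depth=0 redo_depth=1
After op 3 (type): buf='blue' undo_depth=1 redo_depth=0
After op 4 (undo): buf='(empty)' undo_depth=0 redo_depth=1
After op 5 (redo): buf='blue' undo_depth=1 redo_depth=0
After op 6 (delete): buf='blu' undo_depth=2 redo_depth=0
After op 7 (undo): buf='blue' undo_depth=1 redo_depth=1
After op 8 (type): buf='bluebar' undo_depth=2 redo_depth=0
After op 9 (type): buf='bluebarbar' undo_depth=3 redo_depth=0
After op 10 (undo): buf='bluebar' undo_depth=2 redo_depth=1

Answer: bluebar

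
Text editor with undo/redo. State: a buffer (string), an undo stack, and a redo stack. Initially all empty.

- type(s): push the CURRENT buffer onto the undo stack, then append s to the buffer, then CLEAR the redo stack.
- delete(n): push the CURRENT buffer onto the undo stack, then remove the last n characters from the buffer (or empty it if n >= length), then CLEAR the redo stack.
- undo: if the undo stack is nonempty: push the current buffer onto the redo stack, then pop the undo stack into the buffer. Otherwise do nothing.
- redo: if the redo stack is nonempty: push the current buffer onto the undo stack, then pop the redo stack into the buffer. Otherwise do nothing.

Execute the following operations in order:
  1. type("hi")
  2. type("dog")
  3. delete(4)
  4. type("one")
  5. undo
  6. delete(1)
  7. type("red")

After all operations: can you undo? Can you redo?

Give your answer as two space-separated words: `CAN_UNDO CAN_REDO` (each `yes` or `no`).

After op 1 (type): buf='hi' undo_depth=1 redo_depth=0
After op 2 (type): buf='hidog' undo_depth=2 redo_depth=0
After op 3 (delete): buf='h' undo_depth=3 redo_depth=0
After op 4 (type): buf='hone' undo_depth=4 redo_depth=0
After op 5 (undo): buf='h' undo_depth=3 redo_depth=1
After op 6 (delete): buf='(empty)' undo_depth=4 redo_depth=0
After op 7 (type): buf='red' undo_depth=5 redo_depth=0

Answer: yes no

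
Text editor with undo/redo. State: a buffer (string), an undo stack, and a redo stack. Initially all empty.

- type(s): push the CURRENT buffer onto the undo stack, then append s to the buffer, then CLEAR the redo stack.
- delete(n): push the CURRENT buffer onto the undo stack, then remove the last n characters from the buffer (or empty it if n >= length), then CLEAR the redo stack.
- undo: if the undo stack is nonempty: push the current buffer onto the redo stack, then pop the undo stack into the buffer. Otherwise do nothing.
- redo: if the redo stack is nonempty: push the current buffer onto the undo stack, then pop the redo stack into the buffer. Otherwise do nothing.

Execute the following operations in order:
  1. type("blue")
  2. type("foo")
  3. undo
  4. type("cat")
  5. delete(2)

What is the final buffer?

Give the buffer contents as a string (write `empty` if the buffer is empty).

Answer: bluec

Derivation:
After op 1 (type): buf='blue' undo_depth=1 redo_depth=0
After op 2 (type): buf='bluefoo' undo_depth=2 redo_depth=0
After op 3 (undo): buf='blue' undo_depth=1 redo_depth=1
After op 4 (type): buf='bluecat' undo_depth=2 redo_depth=0
After op 5 (delete): buf='bluec' undo_depth=3 redo_depth=0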